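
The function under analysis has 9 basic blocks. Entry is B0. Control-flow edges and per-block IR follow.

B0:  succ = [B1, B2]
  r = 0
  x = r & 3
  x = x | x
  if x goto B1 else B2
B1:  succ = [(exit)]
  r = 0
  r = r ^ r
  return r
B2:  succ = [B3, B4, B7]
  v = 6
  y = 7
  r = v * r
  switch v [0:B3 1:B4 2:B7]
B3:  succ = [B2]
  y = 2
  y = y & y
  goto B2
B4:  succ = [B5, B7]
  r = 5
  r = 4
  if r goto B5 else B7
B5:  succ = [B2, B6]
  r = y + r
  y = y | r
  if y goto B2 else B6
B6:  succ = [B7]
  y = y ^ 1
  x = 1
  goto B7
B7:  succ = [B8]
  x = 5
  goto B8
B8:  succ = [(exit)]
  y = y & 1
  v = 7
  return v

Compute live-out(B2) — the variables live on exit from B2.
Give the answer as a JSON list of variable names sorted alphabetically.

Answer: ["r", "y"]

Working:
Block summaries:
  B0: {r,x} / ∅
  B1: {r} / ∅
  B2: {r,v,y} / {r}
  B3: {y} / ∅
  B4: {r} / ∅
  B5: {r,y} / {r,y}
  B6: {x,y} / {y}
  B7: {x} / ∅
  B8: {v,y} / {y}

Backward fixpoint:
  B0 li=∅ lo={r}
  B1 li=∅ lo=∅
  B2 li={r} lo={r,y}
  B3 li={r} lo={r}
  B4 li={y} lo={r,y}
  B5 li={r,y} lo={r,y}
  B6 li={y} lo={y}
  B7 li={y} lo={y}
  B8 li={y} lo=∅

live-out(B2) = ["r", "y"]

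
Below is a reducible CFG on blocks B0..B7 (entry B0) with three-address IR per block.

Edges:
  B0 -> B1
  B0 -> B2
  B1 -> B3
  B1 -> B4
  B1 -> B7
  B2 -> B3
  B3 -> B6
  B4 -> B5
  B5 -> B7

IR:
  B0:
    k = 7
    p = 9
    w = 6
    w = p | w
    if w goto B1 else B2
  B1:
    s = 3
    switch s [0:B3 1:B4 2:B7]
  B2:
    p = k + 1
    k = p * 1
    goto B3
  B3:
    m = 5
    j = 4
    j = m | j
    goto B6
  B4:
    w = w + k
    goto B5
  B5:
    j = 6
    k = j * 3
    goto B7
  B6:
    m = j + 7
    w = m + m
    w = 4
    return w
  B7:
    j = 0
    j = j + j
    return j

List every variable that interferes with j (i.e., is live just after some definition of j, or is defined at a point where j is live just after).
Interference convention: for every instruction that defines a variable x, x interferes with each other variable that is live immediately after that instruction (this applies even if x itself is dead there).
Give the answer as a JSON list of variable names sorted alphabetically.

def/use:
  B0: {k,p,w} / ∅
  B1: {s} / ∅
  B2: {k,p} / {k}
  B3: {j,m} / ∅
  B4: {w} / {k,w}
  B5: {j,k} / ∅
  B6: {m,w} / {j}
  B7: {j} / ∅

Live sets:
  B0 li=∅ lo={k,w}
  B1 li={k,w} lo={k,w}
  B2 li={k} lo=∅
  B3 li=∅ lo={j}
  B4 li={k,w} lo=∅
  B5 li=∅ lo=∅
  B6 li={j} lo=∅
  B7 li=∅ lo=∅

Conflict graph:
  j: {m}
  k: {p,s,w}
  m: {j}
  p: {k,w}
  s: {k,w}
  w: {k,p,s}

N(j) = ["m"]

Answer: ["m"]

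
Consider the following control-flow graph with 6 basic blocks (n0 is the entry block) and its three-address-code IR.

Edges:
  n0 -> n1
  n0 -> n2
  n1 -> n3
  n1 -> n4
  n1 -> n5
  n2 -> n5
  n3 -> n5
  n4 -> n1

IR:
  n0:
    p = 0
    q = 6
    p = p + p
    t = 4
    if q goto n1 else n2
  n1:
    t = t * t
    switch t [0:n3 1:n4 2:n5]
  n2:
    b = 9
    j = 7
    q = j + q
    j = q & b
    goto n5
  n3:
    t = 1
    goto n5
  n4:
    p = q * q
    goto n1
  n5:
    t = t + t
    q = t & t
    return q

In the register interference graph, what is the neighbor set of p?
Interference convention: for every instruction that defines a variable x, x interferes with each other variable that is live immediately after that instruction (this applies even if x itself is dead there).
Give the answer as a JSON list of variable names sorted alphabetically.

Answer: ["q", "t"]

Working:
Block summaries:
  n0: {p,q,t} / ∅
  n1: {t} / {t}
  n2: {b,j,q} / {q}
  n3: {t} / ∅
  n4: {p} / {q}
  n5: {q,t} / {t}

Live sets:
  n0: in=∅ out={q,t}
  n1: in={q,t} out={q,t}
  n2: in={q,t} out={t}
  n3: in=∅ out={t}
  n4: in={q,t} out={q,t}
  n5: in={t} out=∅

Conflict graph:
  b↔{j,q,t}
  j↔{b,q,t}
  p↔{q,t}
  q↔{b,j,p,t}
  t↔{b,j,p,q}

N(p) = ["q", "t"]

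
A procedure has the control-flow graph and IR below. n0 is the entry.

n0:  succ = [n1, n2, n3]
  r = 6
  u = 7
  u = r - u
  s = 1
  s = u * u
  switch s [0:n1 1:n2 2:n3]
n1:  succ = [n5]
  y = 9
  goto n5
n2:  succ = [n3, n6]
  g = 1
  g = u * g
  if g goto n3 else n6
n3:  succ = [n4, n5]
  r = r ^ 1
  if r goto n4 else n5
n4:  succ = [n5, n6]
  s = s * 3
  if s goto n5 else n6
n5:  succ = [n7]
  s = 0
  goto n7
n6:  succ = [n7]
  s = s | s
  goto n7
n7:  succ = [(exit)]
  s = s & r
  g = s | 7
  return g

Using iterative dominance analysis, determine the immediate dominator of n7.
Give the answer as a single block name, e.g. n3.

Answer: n0

Derivation:
idom tree: n1←n0 n2←n0 n3←n0 n4←n3 n5←n0 n6←n0 n7←n0
Join-block Dom:
  n3: preds {n0,n2}: {n0} ∩ {n0,n2} = {n0}; idom=n0
  n5: preds {n1,n3,n4}: {n0,n1} ∩ {n0,n3} ∩ {n0,n3,n4} = {n0}; idom=n0
  n6: preds {n2,n4}: {n0,n2} ∩ {n0,n3,n4} = {n0}; idom=n0
  n7: preds {n5,n6}: {n0,n5} ∩ {n0,n6} = {n0}; idom=n0

idom(n7) = n0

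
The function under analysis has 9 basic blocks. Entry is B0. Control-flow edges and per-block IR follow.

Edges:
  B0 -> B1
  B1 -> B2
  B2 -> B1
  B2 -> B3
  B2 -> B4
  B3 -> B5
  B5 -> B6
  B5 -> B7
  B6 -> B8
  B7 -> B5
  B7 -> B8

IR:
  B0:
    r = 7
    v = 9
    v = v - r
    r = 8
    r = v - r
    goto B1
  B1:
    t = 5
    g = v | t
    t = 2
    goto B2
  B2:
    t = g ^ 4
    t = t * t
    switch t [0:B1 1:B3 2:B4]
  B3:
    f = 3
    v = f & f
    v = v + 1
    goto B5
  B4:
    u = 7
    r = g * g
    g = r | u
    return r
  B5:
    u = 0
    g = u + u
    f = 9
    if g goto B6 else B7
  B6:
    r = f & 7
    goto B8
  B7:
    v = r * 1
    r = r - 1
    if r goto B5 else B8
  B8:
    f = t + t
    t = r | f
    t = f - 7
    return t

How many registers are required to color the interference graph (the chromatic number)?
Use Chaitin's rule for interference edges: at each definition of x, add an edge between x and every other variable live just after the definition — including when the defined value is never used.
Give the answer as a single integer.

Block summaries:
  B0: def={r,v} ue=∅
  B1: def={g,t} ue={v}
  B2: def={t} ue={g}
  B3: def={f,v} ue=∅
  B4: def={g,r,u} ue={g}
  B5: def={f,g,u} ue=∅
  B6: def={r} ue={f}
  B7: def={r,v} ue={r}
  B8: def={f,t} ue={r,t}

Live sets:
  live B0: ∅→{r,v}
  live B1: {r,v}→{g,r,v}
  live B2: {g,r,v}→{g,r,t,v}
  live B3: {r,t}→{r,t}
  live B4: {g}→∅
  live B5: {r,t}→{f,r,t}
  live B6: {f,t}→{r,t}
  live B7: {r,t}→{r,t}
  live B8: {r,t}→∅

Interfere edges:
  f↔{g,r,t}
  g↔{f,r,t,u,v}
  r↔{f,g,t,u,v}
  t↔{f,g,r,u,v}
  u↔{g,r,t}
  v↔{g,r,t}

Registers:
  {f,g,r,t} pairwise interfere (4-clique) ⇒ χ ≥ 4
  assign f→c3 g→c0 r→c1 t→c2 u→c3 v→c3 — no edge inside a register ⇒ χ ≤ 4
  χ = 4

Answer: 4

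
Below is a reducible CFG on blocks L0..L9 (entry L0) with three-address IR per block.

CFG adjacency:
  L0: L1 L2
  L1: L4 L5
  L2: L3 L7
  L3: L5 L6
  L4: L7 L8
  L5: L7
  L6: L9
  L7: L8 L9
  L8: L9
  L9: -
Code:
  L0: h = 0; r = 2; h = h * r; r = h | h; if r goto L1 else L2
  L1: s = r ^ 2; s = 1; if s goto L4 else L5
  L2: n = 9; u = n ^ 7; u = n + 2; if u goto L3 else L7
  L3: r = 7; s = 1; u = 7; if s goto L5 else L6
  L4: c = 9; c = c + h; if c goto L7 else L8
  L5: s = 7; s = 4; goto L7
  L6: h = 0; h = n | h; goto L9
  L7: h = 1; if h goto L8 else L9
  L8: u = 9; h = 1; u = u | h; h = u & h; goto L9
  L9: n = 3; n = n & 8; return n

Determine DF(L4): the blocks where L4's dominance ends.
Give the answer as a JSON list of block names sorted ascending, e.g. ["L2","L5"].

Answer: ["L7", "L8"]

Analysis:
idom tree: L1←L0 L2←L0 L3←L2 L4←L1 L5←L0 L6←L3 L7←L0 L8←L0 L9←L0
Dom∩ at merges:
  L5: preds {L1,L3}: {L0,L1} ∩ {L0,L2,L3} = {L0}; idom=L0
  L7: preds {L2,L4,L5}: {L0,L2} ∩ {L0,L1,L4} ∩ {L0,L5} = {L0}; idom=L0
  L8: preds {L4,L7}: {L0,L1,L4} ∩ {L0,L7} = {L0}; idom=L0
  L9: preds {L6,L7,L8}: {L0,L2,L3,L6} ∩ {L0,L7} ∩ {L0,L8} = {L0}; idom=L0

Frontier:
  L5←L1: walk L1 to L0
  L5←L3: walk L3→L2 to L0
  L7←L2: walk L2 to L0
  L7←L4: walk L4→L1 to L0
  L7←L5: walk L5 to L0
  L8←L4: walk L4→L1 to L0
  L8←L7: walk L7 to L0
  L9←L6: walk L6→L3→L2 to L0
  L9←L7: walk L7 to L0
  L9←L8: walk L8 to L0
  L0: DF=∅
  L1: DF={L5,L7,L8}
  L2: DF={L5,L7,L9}
  L3: DF={L5,L9}
  L4: DF={L7,L8}
  L5: DF={L7}
  L6: DF={L9}
  L7: DF={L8,L9}
  L8: DF={L9}
  L9: DF=∅

DF(L4) = ["L7", "L8"]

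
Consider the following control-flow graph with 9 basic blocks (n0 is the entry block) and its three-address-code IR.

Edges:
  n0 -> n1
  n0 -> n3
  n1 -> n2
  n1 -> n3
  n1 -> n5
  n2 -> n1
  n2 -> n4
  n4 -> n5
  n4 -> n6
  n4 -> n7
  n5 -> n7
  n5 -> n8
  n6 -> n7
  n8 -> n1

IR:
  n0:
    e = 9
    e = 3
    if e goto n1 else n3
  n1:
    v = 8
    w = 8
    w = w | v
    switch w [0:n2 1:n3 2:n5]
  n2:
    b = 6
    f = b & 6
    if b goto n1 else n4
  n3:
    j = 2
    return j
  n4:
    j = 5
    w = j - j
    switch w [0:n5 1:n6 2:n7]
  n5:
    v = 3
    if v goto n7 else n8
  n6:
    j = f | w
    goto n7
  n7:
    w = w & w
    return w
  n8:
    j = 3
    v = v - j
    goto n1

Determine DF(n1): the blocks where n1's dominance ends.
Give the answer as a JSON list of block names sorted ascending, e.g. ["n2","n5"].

Answer: ["n1", "n3"]

Analysis:
idom tree: n1←n0 n2←n1 n3←n0 n4←n2 n5←n1 n6←n4 n7←n1 n8←n5
Dom∩ at merges:
  n1: preds {n0,n2,n8}: {n0} ∩ {n0,n1,n2} ∩ {n0,n1,n5,n8} = {n0}; idom=n0
  n3: preds {n0,n1}: {n0} ∩ {n0,n1} = {n0}; idom=n0
  n5: preds {n1,n4}: {n0,n1} ∩ {n0,n1,n2,n4} = {n0,n1}; idom=n1
  n7: preds {n4,n5,n6}: {n0,n1,n2,n4} ∩ {n0,n1,n5} ∩ {n0,n1,n2,n4,n6} = {n0,n1}; idom=n1

DF derivation:
  join n1 pred n0: · stop@n0
  join n1 pred n2: n2→n1 stop@n0
  join n1 pred n8: n8→n5→n1 stop@n0
  join n3 pred n0: · stop@n0
  join n3 pred n1: n1 stop@n0
  join n5 pred n1: · stop@n1
  join n5 pred n4: n4→n2 stop@n1
  join n7 pred n4: n4→n2 stop@n1
  join n7 pred n5: n5 stop@n1
  join n7 pred n6: n6→n4→n2 stop@n1
  n0 → ∅
  n1 → {n1,n3}
  n2 → {n1,n5,n7}
  n3 → ∅
  n4 → {n5,n7}
  n5 → {n1,n7}
  n6 → {n7}
  n7 → ∅
  n8 → {n1}

DF(n1) = ["n1", "n3"]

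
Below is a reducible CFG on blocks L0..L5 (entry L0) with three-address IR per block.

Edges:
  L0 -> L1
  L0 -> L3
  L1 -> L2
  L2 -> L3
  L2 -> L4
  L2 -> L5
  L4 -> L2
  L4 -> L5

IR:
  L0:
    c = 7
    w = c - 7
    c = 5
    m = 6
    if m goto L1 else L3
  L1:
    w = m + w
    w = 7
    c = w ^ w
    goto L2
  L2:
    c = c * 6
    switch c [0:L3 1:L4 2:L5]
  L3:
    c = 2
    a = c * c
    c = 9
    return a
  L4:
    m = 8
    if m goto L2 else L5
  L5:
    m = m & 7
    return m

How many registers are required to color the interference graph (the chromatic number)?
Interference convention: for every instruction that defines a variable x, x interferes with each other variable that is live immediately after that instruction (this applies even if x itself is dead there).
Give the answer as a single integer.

Per-block:
  L0 def {c,m,w} use ∅
  L1 def {c,w} use {m,w}
  L2 def {c} use {c}
  L3 def {a,c} use ∅
  L4 def {m} use ∅
  L5 def {m} use {m}

Live sets:
  L0: in=∅ out={m,w}
  L1: in={m,w} out={c,m}
  L2: in={c,m} out={c,m}
  L3: in=∅ out=∅
  L4: in={c} out={c,m}
  L5: in={m} out=∅

Interfere edges:
  a: {c}
  c: {a,m,w}
  m: {c,w}
  w: {c,m}

Colouring:
  {c,m,w} pairwise interfere (3-clique) ⇒ χ ≥ 3
  assign a→r1 c→r0 m→r1 w→r2 — no edge inside a register ⇒ χ ≤ 3
  χ = 3

Answer: 3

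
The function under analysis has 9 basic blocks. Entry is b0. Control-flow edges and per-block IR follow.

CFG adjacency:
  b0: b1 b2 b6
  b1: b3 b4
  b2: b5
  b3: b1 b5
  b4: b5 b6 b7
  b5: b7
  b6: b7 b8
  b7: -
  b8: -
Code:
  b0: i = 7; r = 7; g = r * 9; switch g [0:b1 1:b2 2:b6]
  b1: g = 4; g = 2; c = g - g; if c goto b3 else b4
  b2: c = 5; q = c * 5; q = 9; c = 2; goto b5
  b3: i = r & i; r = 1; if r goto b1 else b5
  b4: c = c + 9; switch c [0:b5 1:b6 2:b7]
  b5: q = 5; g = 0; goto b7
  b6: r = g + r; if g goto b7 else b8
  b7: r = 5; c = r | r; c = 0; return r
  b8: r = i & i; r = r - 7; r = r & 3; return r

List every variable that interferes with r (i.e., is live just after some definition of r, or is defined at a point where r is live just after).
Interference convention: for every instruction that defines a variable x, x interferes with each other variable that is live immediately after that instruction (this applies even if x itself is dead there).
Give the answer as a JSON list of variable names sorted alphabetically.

Answer: ["c", "g", "i"]

Derivation:
Block summaries:
  b0: def={g,i,r} ue=∅
  b1: def={c,g} ue=∅
  b2: def={c,q} ue=∅
  b3: def={i,r} ue={i,r}
  b4: def={c} ue={c}
  b5: def={g,q} ue=∅
  b6: def={r} ue={g,r}
  b7: def={c,r} ue=∅
  b8: def={r} ue={i}

Live sets:
  b0: in=∅ out={g,i,r}
  b1: in={i,r} out={c,g,i,r}
  b2: in=∅ out=∅
  b3: in={i,r} out={i,r}
  b4: in={c,g,i,r} out={g,i,r}
  b5: in=∅ out=∅
  b6: in={g,i,r} out={i}
  b7: in=∅ out=∅
  b8: in={i} out=∅

Interfere edges:
  c: {g,i,r}
  g: {c,i,r}
  i: {c,g,r}
  q: ∅
  r: {c,g,i}

N(r) = ["c", "g", "i"]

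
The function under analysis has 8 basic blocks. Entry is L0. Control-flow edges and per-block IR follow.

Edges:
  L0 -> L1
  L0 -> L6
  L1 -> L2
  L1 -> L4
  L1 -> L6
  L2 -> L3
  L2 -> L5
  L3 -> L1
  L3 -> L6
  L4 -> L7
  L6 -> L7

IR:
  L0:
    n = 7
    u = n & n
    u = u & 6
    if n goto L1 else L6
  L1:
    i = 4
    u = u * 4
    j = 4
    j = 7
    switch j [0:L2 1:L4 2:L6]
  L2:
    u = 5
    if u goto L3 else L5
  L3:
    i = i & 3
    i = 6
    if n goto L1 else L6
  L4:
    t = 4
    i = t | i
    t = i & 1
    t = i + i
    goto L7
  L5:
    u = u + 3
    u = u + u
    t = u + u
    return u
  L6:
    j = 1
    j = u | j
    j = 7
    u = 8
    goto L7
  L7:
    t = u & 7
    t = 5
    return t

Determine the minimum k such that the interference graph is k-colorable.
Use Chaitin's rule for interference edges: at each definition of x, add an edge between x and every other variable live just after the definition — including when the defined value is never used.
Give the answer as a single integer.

Answer: 4

Working:
Per-block:
  L0 def {n,u} use ∅
  L1 def {i,j,u} use {u}
  L2 def {u} use ∅
  L3 def {i} use {i,n}
  L4 def {i,t} use {i}
  L5 def {t,u} use {u}
  L6 def {j,u} use {u}
  L7 def {t} use {u}

Liveness:
  L0 li=∅ lo={n,u}
  L1 li={n,u} lo={i,n,u}
  L2 li={i,n} lo={i,n,u}
  L3 li={i,n,u} lo={n,u}
  L4 li={i,u} lo={u}
  L5 li={u} lo=∅
  L6 li={u} lo={u}
  L7 li={u} lo=∅

Interfere edges:
  i↔{j,n,t,u}
  j↔{i,n,u}
  n↔{i,j,u}
  t↔{i,u}
  u↔{i,j,n,t}

Colouring:
  {i,j,n,u} pairwise interfere (4-clique) ⇒ χ ≥ 4
  4-colouring: r0={i}  r1={u}  r2={j,t}  r3={n}
  χ = 4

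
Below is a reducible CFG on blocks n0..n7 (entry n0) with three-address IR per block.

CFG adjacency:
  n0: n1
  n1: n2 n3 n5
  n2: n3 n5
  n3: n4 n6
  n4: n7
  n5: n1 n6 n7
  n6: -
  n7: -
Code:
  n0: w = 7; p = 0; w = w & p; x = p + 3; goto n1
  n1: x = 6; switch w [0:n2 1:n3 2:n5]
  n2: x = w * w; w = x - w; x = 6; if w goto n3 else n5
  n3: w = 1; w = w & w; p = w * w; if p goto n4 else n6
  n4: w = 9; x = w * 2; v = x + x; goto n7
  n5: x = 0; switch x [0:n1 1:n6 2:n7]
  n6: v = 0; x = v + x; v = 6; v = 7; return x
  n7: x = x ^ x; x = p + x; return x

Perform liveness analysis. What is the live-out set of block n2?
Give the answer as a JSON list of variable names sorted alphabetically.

Answer: ["p", "w", "x"]

Derivation:
def/use:
  n0: {p,w,x} / ∅
  n1: {x} / {w}
  n2: {w,x} / {w}
  n3: {p,w} / ∅
  n4: {v,w,x} / ∅
  n5: {x} / ∅
  n6: {v,x} / {x}
  n7: {x} / {p,x}

Liveness:
  n0 li=∅ lo={p,w}
  n1 li={p,w} lo={p,w,x}
  n2 li={p,w} lo={p,w,x}
  n3 li={x} lo={p,x}
  n4 li={p} lo={p,x}
  n5 li={p,w} lo={p,w,x}
  n6 li={x} lo=∅
  n7 li={p,x} lo=∅

live-out(n2) = ["p", "w", "x"]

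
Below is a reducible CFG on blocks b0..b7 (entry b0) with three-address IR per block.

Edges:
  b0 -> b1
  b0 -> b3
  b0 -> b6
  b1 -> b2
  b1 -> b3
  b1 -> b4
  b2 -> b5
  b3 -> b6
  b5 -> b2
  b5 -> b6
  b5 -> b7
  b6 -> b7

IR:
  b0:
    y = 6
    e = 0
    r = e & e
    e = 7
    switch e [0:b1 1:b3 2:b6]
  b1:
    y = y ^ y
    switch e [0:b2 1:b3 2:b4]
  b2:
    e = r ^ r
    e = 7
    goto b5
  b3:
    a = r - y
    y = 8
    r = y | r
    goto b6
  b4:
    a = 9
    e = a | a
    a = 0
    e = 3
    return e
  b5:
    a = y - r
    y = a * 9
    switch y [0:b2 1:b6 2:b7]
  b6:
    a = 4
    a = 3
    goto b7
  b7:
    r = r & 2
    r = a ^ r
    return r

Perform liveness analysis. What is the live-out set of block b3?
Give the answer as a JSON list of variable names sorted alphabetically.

Per-block:
  b0: def={e,r,y} ue=∅
  b1: def={y} ue={e,y}
  b2: def={e} ue={r}
  b3: def={a,r,y} ue={r,y}
  b4: def={a,e} ue=∅
  b5: def={a,y} ue={r,y}
  b6: def={a} ue=∅
  b7: def={r} ue={a,r}

Live sets:
  b0 li=∅ lo={e,r,y}
  b1 li={e,r,y} lo={r,y}
  b2 li={r,y} lo={r,y}
  b3 li={r,y} lo={r}
  b4 li=∅ lo=∅
  b5 li={r,y} lo={a,r,y}
  b6 li={r} lo={a,r}
  b7 li={a,r} lo=∅

live-out(b3) = ["r"]

Answer: ["r"]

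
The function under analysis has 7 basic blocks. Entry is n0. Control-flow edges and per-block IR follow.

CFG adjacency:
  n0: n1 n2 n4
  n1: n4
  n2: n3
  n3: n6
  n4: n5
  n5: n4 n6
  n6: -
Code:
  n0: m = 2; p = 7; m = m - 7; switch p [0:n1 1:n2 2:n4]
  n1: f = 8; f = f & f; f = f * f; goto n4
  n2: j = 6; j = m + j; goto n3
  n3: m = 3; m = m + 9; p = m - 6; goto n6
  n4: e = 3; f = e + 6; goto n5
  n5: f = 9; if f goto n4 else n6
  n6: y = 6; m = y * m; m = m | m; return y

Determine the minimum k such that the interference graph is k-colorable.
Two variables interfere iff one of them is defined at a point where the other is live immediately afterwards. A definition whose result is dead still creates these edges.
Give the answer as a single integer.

Per-block:
  n0: def={m,p} ue=∅
  n1: def={f} ue=∅
  n2: def={j} ue={m}
  n3: def={m,p} ue=∅
  n4: def={e,f} ue=∅
  n5: def={f} ue=∅
  n6: def={m,y} ue={m}

Backward fixpoint:
  n0 li=∅ lo={m}
  n1 li={m} lo={m}
  n2 li={m} lo=∅
  n3 li=∅ lo={m}
  n4 li={m} lo={m}
  n5 li={m} lo={m}
  n6 li={m} lo=∅

Interference:
  e — {m}
  f — {m}
  j — {m}
  m — {e,f,j,p,y}
  p — {m}
  y — {m}

Colouring:
  {e,m} pairwise interfere (2-clique) ⇒ χ ≥ 2
  2-colouring: r0={m}  r1={e,f,j,p,y}
  χ = 2

Answer: 2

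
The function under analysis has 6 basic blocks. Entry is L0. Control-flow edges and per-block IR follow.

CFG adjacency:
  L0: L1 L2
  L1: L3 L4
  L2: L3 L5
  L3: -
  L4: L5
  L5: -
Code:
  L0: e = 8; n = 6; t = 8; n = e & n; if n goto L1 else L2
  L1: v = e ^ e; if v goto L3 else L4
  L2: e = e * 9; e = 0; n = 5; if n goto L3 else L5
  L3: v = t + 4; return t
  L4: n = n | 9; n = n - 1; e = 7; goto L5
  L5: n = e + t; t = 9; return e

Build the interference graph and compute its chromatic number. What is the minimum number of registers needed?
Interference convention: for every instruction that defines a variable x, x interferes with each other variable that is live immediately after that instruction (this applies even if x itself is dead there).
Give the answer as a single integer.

Answer: 3

Derivation:
def/use:
  L0 def {e,n,t} use ∅
  L1 def {v} use {e}
  L2 def {e,n} use {e}
  L3 def {v} use {t}
  L4 def {e,n} use {n}
  L5 def {n,t} use {e,t}

Backward fixpoint:
  L0 li=∅ lo={e,n,t}
  L1 li={e,n,t} lo={n,t}
  L2 li={e,t} lo={e,t}
  L3 li={t} lo=∅
  L4 li={n,t} lo={e,t}
  L5 li={e,t} lo=∅

Interfere edges:
  e: {n,t}
  n: {e,t,v}
  t: {e,n,v}
  v: {n,t}

Chromatic number:
  clique {e,n,t} ⇒ need ≥ 3
  3-colouring: c0={n}  c1={t}  c2={e,v}
  χ = 3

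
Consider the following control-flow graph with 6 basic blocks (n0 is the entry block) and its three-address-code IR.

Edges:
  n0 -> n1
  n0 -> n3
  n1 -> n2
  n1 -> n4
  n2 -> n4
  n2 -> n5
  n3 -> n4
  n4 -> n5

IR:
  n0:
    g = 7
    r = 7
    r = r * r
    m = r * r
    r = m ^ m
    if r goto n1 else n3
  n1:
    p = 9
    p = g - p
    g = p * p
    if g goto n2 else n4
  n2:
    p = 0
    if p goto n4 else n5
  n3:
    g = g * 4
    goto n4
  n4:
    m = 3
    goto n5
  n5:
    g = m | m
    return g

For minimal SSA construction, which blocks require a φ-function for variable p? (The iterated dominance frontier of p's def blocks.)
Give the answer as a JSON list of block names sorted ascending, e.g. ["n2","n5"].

idom tree: n1←n0 n2←n1 n3←n0 n4←n0 n5←n0
Dom at joins:
  n4: preds {n1,n2,n3}: {n0,n1} ∩ {n0,n1,n2} ∩ {n0,n3} = {n0}; idom=n0
  n5: preds {n2,n4}: {n0,n1,n2} ∩ {n0,n4} = {n0}; idom=n0

DF derivation:
  n4←n1: walk n1 to n0
  n4←n2: walk n2→n1 to n0
  n4←n3: walk n3 to n0
  n5←n2: walk n2→n1 to n0
  n5←n4: walk n4 to n0
  n0: DF=∅
  n1: DF={n4,n5}
  n2: DF={n4,n5}
  n3: DF={n4}
  n4: DF={n5}
  n5: DF=∅

φ for p: defs {n1,n2}
  DF⁺ = {n4,n5}

Answer: ["n4", "n5"]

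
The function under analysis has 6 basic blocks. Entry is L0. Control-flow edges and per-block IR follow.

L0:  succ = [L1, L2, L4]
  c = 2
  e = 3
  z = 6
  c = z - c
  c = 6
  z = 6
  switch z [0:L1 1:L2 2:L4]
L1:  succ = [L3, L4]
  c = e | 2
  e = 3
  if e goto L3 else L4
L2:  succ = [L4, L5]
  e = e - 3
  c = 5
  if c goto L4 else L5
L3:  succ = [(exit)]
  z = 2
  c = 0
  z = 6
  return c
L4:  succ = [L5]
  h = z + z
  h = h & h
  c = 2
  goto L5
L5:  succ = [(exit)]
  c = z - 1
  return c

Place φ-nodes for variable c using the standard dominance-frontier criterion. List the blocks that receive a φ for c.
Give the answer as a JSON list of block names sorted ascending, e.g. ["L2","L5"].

idom tree: L1←L0 L2←L0 L3←L1 L4←L0 L5←L0
Join-block Dom:
  L4: preds {L0,L1,L2}: {L0} ∩ {L0,L1} ∩ {L0,L2} = {L0}; idom=L0
  L5: preds {L2,L4}: {L0,L2} ∩ {L0,L4} = {L0}; idom=L0

DF derivation:
  join L4 pred L0: · stop@L0
  join L4 pred L1: L1 stop@L0
  join L4 pred L2: L2 stop@L0
  join L5 pred L2: L2 stop@L0
  join L5 pred L4: L4 stop@L0
  DF(L0)=∅
  DF(L1)={L4}
  DF(L2)={L4,L5}
  DF(L3)=∅
  DF(L4)={L5}
  DF(L5)=∅

φ for c: defs {L0,L1,L2,L3,L4,L5}
  DF⁺ = {L4,L5}

Answer: ["L4", "L5"]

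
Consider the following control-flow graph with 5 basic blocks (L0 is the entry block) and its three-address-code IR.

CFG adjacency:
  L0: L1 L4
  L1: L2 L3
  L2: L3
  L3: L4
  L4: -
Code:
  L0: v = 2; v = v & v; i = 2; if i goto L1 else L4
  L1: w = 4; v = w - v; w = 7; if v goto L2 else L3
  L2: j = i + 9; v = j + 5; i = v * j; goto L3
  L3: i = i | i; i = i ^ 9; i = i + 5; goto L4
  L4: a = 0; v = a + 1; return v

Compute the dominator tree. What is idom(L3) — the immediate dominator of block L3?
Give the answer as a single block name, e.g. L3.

Answer: L1

Working:
idom tree: L1←L0 L2←L1 L3←L1 L4←L0
Join-block Dom:
  L3: preds {L1,L2}: {L0,L1} ∩ {L0,L1,L2} = {L0,L1}; idom=L1
  L4: preds {L0,L3}: {L0} ∩ {L0,L1,L3} = {L0}; idom=L0

idom(L3) = L1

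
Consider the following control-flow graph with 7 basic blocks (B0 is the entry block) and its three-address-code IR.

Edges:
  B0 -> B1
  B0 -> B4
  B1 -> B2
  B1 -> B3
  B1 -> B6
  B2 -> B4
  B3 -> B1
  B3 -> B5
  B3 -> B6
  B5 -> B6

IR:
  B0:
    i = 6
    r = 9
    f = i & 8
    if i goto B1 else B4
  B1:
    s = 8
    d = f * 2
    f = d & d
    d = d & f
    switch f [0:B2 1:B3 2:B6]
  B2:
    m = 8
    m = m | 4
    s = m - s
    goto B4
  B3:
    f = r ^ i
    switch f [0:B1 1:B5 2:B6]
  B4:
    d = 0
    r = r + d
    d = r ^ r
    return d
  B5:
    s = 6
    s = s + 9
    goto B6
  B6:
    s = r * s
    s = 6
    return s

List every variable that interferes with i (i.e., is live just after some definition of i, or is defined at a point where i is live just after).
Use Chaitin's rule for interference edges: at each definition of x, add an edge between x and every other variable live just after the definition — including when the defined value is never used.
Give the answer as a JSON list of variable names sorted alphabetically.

def/use:
  B0 def {f,i,r} use ∅
  B1 def {d,f,s} use {f}
  B2 def {m,s} use {s}
  B3 def {f} use {i,r}
  B4 def {d,r} use {r}
  B5 def {s} use ∅
  B6 def {s} use {r,s}

Live sets:
  B0 li=∅ lo={f,i,r}
  B1 li={f,i,r} lo={i,r,s}
  B2 li={r,s} lo={r}
  B3 li={i,r,s} lo={f,i,r,s}
  B4 li={r} lo=∅
  B5 li={r} lo={r,s}
  B6 li={r,s} lo=∅

Conflict graph:
  d↔{f,i,r,s}
  f↔{d,i,r,s}
  i↔{d,f,r,s}
  m↔{r,s}
  r↔{d,f,i,m,s}
  s↔{d,f,i,m,r}

N(i) = ["d", "f", "r", "s"]

Answer: ["d", "f", "r", "s"]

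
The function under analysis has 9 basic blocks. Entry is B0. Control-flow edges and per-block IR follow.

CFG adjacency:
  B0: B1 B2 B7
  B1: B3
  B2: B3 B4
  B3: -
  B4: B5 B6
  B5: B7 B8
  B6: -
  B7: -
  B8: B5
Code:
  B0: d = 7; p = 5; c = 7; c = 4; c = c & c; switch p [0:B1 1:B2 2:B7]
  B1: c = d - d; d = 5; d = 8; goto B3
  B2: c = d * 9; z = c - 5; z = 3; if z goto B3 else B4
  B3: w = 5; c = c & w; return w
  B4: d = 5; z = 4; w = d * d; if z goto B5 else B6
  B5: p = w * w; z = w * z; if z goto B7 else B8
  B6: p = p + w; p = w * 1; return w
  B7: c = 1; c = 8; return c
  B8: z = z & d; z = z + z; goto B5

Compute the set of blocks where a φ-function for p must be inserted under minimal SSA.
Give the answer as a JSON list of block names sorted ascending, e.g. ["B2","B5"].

Answer: ["B5", "B7"]

Derivation:
idom tree: B1←B0 B2←B0 B3←B0 B4←B2 B5←B4 B6←B4 B7←B0 B8←B5
Dom∩ at merges:
  B3: preds {B1,B2}: {B0,B1} ∩ {B0,B2} = {B0}; idom=B0
  B5: preds {B4,B8}: {B0,B2,B4} ∩ {B0,B2,B4,B5,B8} = {B0,B2,B4}; idom=B4
  B7: preds {B0,B5}: {B0} ∩ {B0,B2,B4,B5} = {B0}; idom=B0

DF derivation:
  B3←B1: walk B1 to B0
  B3←B2: walk B2 to B0
  B5←B4: walk · to B4
  B5←B8: walk B8→B5 to B4
  B7←B0: walk · to B0
  B7←B5: walk B5→B4→B2 to B0
  B0 → ∅
  B1 → {B3}
  B2 → {B3,B7}
  B3 → ∅
  B4 → {B7}
  B5 → {B5,B7}
  B6 → ∅
  B7 → ∅
  B8 → {B5}

φ for p: defs {B0,B5,B6}
  DF⁺ = {B5,B7}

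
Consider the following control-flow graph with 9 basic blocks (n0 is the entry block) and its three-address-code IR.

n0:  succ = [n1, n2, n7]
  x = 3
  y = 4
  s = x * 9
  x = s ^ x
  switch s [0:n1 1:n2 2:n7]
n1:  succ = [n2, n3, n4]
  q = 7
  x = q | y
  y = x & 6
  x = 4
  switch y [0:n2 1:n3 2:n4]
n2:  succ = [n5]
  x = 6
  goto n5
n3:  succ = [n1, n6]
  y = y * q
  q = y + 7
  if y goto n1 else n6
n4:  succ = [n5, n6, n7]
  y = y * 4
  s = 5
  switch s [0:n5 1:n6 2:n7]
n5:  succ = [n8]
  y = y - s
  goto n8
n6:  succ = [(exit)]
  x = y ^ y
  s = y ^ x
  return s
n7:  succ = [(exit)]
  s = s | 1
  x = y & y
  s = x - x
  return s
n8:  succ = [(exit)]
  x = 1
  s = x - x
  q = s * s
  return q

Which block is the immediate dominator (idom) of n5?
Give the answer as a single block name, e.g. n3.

Answer: n0

Working:
idom tree: n1←n0 n2←n0 n3←n1 n4←n1 n5←n0 n6←n1 n7←n0 n8←n5
Dom at joins:
  n1: preds {n0,n3}: {n0} ∩ {n0,n1,n3} = {n0}; idom=n0
  n2: preds {n0,n1}: {n0} ∩ {n0,n1} = {n0}; idom=n0
  n5: preds {n2,n4}: {n0,n2} ∩ {n0,n1,n4} = {n0}; idom=n0
  n6: preds {n3,n4}: {n0,n1,n3} ∩ {n0,n1,n4} = {n0,n1}; idom=n1
  n7: preds {n0,n4}: {n0} ∩ {n0,n1,n4} = {n0}; idom=n0

idom(n5) = n0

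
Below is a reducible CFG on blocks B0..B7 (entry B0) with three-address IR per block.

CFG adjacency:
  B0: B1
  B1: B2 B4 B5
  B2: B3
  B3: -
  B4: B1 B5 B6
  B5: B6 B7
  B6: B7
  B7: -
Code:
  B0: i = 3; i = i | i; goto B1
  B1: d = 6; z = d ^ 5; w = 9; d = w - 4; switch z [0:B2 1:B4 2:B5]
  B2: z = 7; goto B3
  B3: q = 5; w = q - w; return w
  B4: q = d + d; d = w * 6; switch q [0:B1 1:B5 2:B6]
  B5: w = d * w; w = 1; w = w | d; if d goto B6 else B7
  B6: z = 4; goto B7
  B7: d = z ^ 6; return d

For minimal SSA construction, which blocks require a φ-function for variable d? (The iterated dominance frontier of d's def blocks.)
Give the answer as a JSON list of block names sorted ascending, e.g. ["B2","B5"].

Answer: ["B1", "B5", "B6", "B7"]

Derivation:
idom tree: B1←B0 B2←B1 B3←B2 B4←B1 B5←B1 B6←B1 B7←B1
Join-block Dom:
  B1: preds {B0,B4}: {B0} ∩ {B0,B1,B4} = {B0}; idom=B0
  B5: preds {B1,B4}: {B0,B1} ∩ {B0,B1,B4} = {B0,B1}; idom=B1
  B6: preds {B4,B5}: {B0,B1,B4} ∩ {B0,B1,B5} = {B0,B1}; idom=B1
  B7: preds {B5,B6}: {B0,B1,B5} ∩ {B0,B1,B6} = {B0,B1}; idom=B1

Frontier:
  join B1 pred B0: · stop@B0
  join B1 pred B4: B4→B1 stop@B0
  join B5 pred B1: · stop@B1
  join B5 pred B4: B4 stop@B1
  join B6 pred B4: B4 stop@B1
  join B6 pred B5: B5 stop@B1
  join B7 pred B5: B5 stop@B1
  join B7 pred B6: B6 stop@B1
  B0 → ∅
  B1 → {B1}
  B2 → ∅
  B3 → ∅
  B4 → {B1,B5,B6}
  B5 → {B6,B7}
  B6 → {B7}
  B7 → ∅

φ for d: defs {B1,B4,B7}
  DF⁺ = {B1,B5,B6,B7}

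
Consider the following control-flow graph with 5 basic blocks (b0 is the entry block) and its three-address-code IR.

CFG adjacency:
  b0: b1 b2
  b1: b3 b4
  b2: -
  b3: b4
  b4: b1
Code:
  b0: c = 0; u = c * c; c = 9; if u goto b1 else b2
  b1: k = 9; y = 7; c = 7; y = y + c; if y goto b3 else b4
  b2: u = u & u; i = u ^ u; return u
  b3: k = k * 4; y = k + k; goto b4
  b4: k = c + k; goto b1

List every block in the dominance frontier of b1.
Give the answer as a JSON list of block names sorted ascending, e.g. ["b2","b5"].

Answer: ["b1"]

Derivation:
idom tree: b1←b0 b2←b0 b3←b1 b4←b1
Join-block Dom:
  b1: preds {b0,b4}: {b0} ∩ {b0,b1,b4} = {b0}; idom=b0
  b4: preds {b1,b3}: {b0,b1} ∩ {b0,b1,b3} = {b0,b1}; idom=b1

Frontier:
  join b1 pred b0: · stop@b0
  join b1 pred b4: b4→b1 stop@b0
  join b4 pred b1: · stop@b1
  join b4 pred b3: b3 stop@b1
  DF(b0)=∅
  DF(b1)={b1}
  DF(b2)=∅
  DF(b3)={b4}
  DF(b4)={b1}

DF(b1) = ["b1"]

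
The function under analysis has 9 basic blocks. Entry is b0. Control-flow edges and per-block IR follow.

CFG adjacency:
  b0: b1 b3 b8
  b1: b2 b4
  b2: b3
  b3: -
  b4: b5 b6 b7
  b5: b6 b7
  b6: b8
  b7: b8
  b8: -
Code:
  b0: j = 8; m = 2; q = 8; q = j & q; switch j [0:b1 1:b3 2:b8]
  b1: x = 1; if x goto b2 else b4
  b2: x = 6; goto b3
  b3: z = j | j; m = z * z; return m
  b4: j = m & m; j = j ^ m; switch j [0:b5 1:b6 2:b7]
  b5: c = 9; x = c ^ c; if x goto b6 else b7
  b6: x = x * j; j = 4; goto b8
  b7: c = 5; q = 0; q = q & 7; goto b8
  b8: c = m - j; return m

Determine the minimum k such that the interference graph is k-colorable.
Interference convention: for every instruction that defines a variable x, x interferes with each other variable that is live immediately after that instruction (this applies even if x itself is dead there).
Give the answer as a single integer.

Answer: 3

Derivation:
def/use:
  b0 def {j,m,q} use ∅
  b1 def {x} use ∅
  b2 def {x} use ∅
  b3 def {m,z} use {j}
  b4 def {j} use {m}
  b5 def {c,x} use ∅
  b6 def {j,x} use {j,x}
  b7 def {c,q} use ∅
  b8 def {c} use {j,m}

Live sets:
  b0 li=∅ lo={j,m}
  b1 li={j,m} lo={j,m,x}
  b2 li={j} lo={j}
  b3 li={j} lo=∅
  b4 li={m,x} lo={j,m,x}
  b5 li={j,m} lo={j,m,x}
  b6 li={j,m,x} lo={j,m}
  b7 li={j,m} lo={j,m}
  b8 li={j,m} lo=∅

Conflict graph:
  c↔{j,m}
  j↔{c,m,q,x}
  m↔{c,j,q,x}
  q↔{j,m}
  x↔{j,m}
  z↔∅

Registers:
  {c,j,m} pairwise interfere (3-clique) ⇒ χ ≥ 3
  3-colouring: r0={j,z}  r1={m}  r2={c,q,x}
  χ = 3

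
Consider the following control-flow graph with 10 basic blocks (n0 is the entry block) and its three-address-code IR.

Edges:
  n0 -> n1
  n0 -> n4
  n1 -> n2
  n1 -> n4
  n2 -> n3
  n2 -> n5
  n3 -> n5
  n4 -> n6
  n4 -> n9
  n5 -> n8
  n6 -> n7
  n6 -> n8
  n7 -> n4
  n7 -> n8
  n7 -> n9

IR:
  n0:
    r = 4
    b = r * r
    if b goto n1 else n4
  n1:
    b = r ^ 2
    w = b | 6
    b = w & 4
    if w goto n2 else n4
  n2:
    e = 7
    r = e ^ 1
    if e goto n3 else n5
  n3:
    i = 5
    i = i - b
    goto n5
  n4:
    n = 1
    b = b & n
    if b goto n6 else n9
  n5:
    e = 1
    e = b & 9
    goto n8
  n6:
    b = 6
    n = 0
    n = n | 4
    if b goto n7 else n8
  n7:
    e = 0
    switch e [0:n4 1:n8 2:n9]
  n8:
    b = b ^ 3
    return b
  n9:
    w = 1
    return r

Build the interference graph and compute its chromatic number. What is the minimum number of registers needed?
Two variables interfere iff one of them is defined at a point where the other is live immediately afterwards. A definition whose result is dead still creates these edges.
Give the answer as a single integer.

Block summaries:
  n0 def {b,r} use ∅
  n1 def {b,w} use {r}
  n2 def {e,r} use ∅
  n3 def {i} use {b}
  n4 def {b,n} use {b}
  n5 def {e} use {b}
  n6 def {b,n} use ∅
  n7 def {e} use ∅
  n8 def {b} use {b}
  n9 def {w} use {r}

Liveness:
  n0: in=∅ out={b,r}
  n1: in={r} out={b,r}
  n2: in={b} out={b}
  n3: in={b} out={b}
  n4: in={b,r} out={r}
  n5: in={b} out={b}
  n6: in={r} out={b,r}
  n7: in={b,r} out={b,r}
  n8: in={b} out=∅
  n9: in={r} out=∅

Interference:
  b: {e,i,n,r,w}
  e: {b,r}
  i: {b}
  n: {b,r}
  r: {b,e,n,w}
  w: {b,r}

Colouring:
  clique {b,e,r} ⇒ need ≥ 3
  assign b→R0 e→R2 i→R1 n→R2 r→R1 w→R2 — no edge inside a register ⇒ χ ≤ 3
  χ = 3

Answer: 3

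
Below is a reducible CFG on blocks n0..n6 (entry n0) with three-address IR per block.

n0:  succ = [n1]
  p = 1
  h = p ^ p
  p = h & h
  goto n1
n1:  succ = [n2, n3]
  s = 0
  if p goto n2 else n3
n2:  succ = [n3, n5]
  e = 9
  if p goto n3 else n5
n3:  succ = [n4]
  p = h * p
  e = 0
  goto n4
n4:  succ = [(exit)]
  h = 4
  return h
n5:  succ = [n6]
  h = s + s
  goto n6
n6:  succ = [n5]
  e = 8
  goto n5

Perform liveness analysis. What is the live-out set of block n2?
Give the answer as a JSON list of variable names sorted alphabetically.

Answer: ["h", "p", "s"]

Analysis:
Block summaries:
  n0: def={h,p} ue=∅
  n1: def={s} ue={p}
  n2: def={e} ue={p}
  n3: def={e,p} ue={h,p}
  n4: def={h} ue=∅
  n5: def={h} ue={s}
  n6: def={e} ue=∅

Backward fixpoint:
  n0 li=∅ lo={h,p}
  n1 li={h,p} lo={h,p,s}
  n2 li={h,p,s} lo={h,p,s}
  n3 li={h,p} lo=∅
  n4 li=∅ lo=∅
  n5 li={s} lo={s}
  n6 li={s} lo={s}

live-out(n2) = ["h", "p", "s"]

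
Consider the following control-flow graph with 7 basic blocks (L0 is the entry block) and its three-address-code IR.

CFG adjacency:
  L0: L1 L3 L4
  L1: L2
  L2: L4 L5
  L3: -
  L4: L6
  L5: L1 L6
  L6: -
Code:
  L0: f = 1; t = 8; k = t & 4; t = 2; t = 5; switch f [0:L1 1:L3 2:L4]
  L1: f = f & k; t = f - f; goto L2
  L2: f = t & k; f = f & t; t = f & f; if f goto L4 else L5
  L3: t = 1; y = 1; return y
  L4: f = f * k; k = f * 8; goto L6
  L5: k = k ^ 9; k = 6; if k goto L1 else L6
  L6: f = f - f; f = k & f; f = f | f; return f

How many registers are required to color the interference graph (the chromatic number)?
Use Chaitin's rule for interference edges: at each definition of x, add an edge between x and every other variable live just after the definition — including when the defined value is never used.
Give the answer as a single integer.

Answer: 3

Working:
def/use:
  L0 def {f,k,t} use ∅
  L1 def {f,t} use {f,k}
  L2 def {f,t} use {k,t}
  L3 def {t,y} use ∅
  L4 def {f,k} use {f,k}
  L5 def {k} use {k}
  L6 def {f} use {f,k}

Backward fixpoint:
  live L0: ∅→{f,k}
  live L1: {f,k}→{k,t}
  live L2: {k,t}→{f,k}
  live L3: ∅→∅
  live L4: {f,k}→{f,k}
  live L5: {f,k}→{f,k}
  live L6: {f,k}→∅

Interfere edges:
  f: {k,t}
  k: {f,t}
  t: {f,k}
  y: ∅

Registers:
  lower bound: {f,k,t} mutually conflict ⇒ χ ≥ 3
  3-colouring: r0={f,y}  r1={k}  r2={t}
  χ = 3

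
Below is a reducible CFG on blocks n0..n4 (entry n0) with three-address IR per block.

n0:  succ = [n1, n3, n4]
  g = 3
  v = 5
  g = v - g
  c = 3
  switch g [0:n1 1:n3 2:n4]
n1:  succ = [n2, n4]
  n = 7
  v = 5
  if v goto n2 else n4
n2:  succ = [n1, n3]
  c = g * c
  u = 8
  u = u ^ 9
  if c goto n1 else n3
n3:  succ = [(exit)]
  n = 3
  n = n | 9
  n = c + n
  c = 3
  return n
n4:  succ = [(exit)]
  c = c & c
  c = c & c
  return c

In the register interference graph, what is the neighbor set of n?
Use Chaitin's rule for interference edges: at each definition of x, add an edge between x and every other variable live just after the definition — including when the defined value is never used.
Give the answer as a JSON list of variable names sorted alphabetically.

Answer: ["c", "g"]

Working:
Per-block:
  n0: def={c,g,v} ue=∅
  n1: def={n,v} ue=∅
  n2: def={c,u} ue={c,g}
  n3: def={c,n} ue={c}
  n4: def={c} ue={c}

Live sets:
  n0: in=∅ out={c,g}
  n1: in={c,g} out={c,g}
  n2: in={c,g} out={c,g}
  n3: in={c} out=∅
  n4: in={c} out=∅

Interference:
  c — {g,n,u,v}
  g — {c,n,u,v}
  n — {c,g}
  u — {c,g}
  v — {c,g}

N(n) = ["c", "g"]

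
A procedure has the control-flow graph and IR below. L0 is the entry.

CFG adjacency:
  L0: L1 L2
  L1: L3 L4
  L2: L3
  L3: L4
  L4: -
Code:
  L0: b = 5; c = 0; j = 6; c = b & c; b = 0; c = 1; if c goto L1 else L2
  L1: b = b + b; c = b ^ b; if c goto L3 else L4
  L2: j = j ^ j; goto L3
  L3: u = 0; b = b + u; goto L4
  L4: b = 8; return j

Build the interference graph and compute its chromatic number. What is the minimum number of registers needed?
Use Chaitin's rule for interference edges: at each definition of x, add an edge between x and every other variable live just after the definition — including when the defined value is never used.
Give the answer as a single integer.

Block summaries:
  L0: {b,c,j} / ∅
  L1: {b,c} / {b}
  L2: {j} / {j}
  L3: {b,u} / {b}
  L4: {b} / {j}

Liveness:
  L0 li=∅ lo={b,j}
  L1 li={b,j} lo={b,j}
  L2 li={b,j} lo={b,j}
  L3 li={b,j} lo={j}
  L4 li={j} lo=∅

Interference:
  b — {c,j,u}
  c — {b,j}
  j — {b,c,u}
  u — {b,j}

Chromatic number:
  {b,c,j} pairwise interfere (3-clique) ⇒ χ ≥ 3
  3-colouring: R0={b}  R1={j}  R2={c,u}
  χ = 3

Answer: 3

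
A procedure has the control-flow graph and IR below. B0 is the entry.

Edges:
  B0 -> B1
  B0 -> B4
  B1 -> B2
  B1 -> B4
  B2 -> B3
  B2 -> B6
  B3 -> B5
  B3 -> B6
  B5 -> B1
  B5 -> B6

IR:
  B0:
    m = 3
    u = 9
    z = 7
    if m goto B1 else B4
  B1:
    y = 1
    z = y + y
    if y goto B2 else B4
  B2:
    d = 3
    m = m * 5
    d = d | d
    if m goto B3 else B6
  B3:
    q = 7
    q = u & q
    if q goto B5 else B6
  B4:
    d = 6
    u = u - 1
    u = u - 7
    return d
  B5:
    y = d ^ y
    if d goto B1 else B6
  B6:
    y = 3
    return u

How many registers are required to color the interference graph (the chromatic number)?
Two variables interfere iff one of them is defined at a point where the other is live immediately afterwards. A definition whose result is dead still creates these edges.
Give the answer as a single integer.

Block summaries:
  B0: {m,u,z} / ∅
  B1: {y,z} / ∅
  B2: {d,m} / {m}
  B3: {q} / {u}
  B4: {d,u} / {u}
  B5: {y} / {d,y}
  B6: {y} / {u}

Live sets:
  live B0: ∅→{m,u}
  live B1: {m,u}→{m,u,y}
  live B2: {m,u,y}→{d,m,u,y}
  live B3: {d,m,u,y}→{d,m,u,y}
  live B4: {u}→∅
  live B5: {d,m,u,y}→{m,u}
  live B6: {u}→∅

Interfere edges:
  d — {m,q,u,y}
  m — {d,q,u,y,z}
  q — {d,m,u,y}
  u — {d,m,q,y,z}
  y — {d,m,q,u,z}
  z — {m,u,y}

Chromatic number:
  clique {d,m,q,u,y} ⇒ need ≥ 5
  assign d→R3 m→R0 q→R4 u→R1 y→R2 z→R3 — no edge inside a register ⇒ χ ≤ 5
  χ = 5

Answer: 5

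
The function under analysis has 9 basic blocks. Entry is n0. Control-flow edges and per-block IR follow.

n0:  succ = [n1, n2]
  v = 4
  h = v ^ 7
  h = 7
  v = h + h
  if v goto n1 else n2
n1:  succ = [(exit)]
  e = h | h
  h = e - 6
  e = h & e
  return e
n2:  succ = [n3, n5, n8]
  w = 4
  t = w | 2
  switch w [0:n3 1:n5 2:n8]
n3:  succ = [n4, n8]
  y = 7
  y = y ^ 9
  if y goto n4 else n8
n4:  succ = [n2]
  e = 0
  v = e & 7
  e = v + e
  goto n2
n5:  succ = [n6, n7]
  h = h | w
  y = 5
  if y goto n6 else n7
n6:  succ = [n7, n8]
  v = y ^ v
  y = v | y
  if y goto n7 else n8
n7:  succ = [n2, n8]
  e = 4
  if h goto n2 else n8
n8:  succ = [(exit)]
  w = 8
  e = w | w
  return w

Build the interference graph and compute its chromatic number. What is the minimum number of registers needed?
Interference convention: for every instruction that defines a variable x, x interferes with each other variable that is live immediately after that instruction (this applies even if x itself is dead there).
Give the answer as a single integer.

Answer: 4

Analysis:
Block summaries:
  n0 def {h,v} use ∅
  n1 def {e,h} use {h}
  n2 def {t,w} use ∅
  n3 def {y} use ∅
  n4 def {e,v} use ∅
  n5 def {h,y} use {h,w}
  n6 def {v,y} use {v,y}
  n7 def {e} use {h}
  n8 def {e,w} use ∅

Backward fixpoint:
  n0: in=∅ out={h,v}
  n1: in={h} out=∅
  n2: in={h,v} out={h,v,w}
  n3: in={h} out={h}
  n4: in={h} out={h,v}
  n5: in={h,v,w} out={h,v,y}
  n6: in={h,v,y} out={h,v}
  n7: in={h,v} out={h,v}
  n8: in=∅ out=∅

Interfere edges:
  e↔{h,v,w}
  h↔{e,t,v,w,y}
  t↔{h,v,w}
  v↔{e,h,t,w,y}
  w↔{e,h,t,v}
  y↔{h,v}

Chromatic number:
  clique {e,h,v,w} ⇒ need ≥ 4
  4-colouring: r0={h}  r1={v}  r2={w,y}  r3={e,t}
  χ = 4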